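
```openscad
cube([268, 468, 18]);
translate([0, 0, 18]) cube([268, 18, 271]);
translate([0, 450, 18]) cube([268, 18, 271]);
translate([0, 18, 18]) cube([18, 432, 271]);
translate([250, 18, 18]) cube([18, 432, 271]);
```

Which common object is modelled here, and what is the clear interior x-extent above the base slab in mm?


An open box. The internal width is 232 mm.

A 268×468 base slab with four walls standing on it — an open box. The base is 268 mm wide and the walls are 18 mm thick, so the internal width is 268 − 2 × 18 = 232 mm.


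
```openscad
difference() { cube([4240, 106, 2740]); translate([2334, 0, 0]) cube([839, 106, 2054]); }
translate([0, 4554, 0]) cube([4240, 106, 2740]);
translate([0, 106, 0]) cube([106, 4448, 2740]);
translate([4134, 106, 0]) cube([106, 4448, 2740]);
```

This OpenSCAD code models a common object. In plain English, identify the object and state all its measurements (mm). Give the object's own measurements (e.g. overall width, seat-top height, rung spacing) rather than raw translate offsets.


A single room: four walls, each 2740 mm tall and 106 mm thick, enclosing an outside footprint 4240×4660 mm (x × y), no floor or roof. The front and back walls (−y and +y sides) run the full x-width; the side walls fit between their inner faces. A door opening 839 mm wide and 2054 mm tall is cut through the front wall from the floor up, its −x edge 2334 mm from the wall's −x end.


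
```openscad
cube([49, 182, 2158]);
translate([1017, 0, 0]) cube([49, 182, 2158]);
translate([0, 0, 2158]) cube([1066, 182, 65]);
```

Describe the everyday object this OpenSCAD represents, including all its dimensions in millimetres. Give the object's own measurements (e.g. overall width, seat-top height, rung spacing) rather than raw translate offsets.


A door frame. The clear opening is 968 mm wide and 2158 mm high. Two 49 mm wide jambs, 182 mm deep, stand either side of the opening from the floor to the top of the opening. A 65 mm thick head sits across the top of both jambs, spanning the full outside width of the frame.


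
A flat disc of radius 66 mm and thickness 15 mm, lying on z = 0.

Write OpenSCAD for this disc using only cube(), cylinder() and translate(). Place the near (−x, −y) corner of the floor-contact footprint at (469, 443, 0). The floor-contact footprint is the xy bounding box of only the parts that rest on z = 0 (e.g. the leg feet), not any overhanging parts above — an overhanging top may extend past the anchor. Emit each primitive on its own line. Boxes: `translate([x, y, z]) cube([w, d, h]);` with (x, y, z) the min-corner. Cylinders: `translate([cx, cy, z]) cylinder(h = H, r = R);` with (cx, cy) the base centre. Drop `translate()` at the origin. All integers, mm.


translate([535, 509, 0]) cylinder(h = 15, r = 66);


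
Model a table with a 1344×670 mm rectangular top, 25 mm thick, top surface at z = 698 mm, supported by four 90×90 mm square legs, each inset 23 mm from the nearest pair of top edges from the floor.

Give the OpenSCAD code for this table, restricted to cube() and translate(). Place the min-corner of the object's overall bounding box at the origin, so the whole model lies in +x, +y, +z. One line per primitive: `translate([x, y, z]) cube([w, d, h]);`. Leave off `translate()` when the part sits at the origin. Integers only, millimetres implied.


// leg_h = 698 - 25 = 673
translate([0, 0, 673]) cube([1344, 670, 25]);
translate([23, 23, 0]) cube([90, 90, 673]);
translate([1231, 23, 0]) cube([90, 90, 673]);
translate([23, 557, 0]) cube([90, 90, 673]);
translate([1231, 557, 0]) cube([90, 90, 673]);


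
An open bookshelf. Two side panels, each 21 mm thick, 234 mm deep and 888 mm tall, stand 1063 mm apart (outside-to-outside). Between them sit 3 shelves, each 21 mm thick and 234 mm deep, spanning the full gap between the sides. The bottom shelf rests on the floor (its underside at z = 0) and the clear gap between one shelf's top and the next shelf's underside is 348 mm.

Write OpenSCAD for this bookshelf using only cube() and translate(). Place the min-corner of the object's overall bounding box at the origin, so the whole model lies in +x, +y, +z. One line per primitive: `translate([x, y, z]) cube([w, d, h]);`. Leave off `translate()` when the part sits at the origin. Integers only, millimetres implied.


cube([21, 234, 888]);
translate([1042, 0, 0]) cube([21, 234, 888]);
translate([21, 0, 0]) cube([1021, 234, 21]);
translate([21, 0, 369]) cube([1021, 234, 21]);
translate([21, 0, 738]) cube([1021, 234, 21]);


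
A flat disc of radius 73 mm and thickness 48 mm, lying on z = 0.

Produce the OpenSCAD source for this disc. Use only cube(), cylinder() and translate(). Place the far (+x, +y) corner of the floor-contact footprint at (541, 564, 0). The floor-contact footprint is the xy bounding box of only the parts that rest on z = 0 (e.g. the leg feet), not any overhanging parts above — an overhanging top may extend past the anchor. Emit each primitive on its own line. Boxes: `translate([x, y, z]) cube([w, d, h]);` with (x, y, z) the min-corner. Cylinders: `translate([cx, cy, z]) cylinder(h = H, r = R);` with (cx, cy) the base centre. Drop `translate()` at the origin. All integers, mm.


translate([468, 491, 0]) cylinder(h = 48, r = 73);


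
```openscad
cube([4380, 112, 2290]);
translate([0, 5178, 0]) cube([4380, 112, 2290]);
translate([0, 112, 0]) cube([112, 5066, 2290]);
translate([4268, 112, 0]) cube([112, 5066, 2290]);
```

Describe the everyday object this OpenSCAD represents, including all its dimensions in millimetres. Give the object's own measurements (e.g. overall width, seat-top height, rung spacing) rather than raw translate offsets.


The wall frame of a small rectangular building: four walls, each 2290 mm tall and 112 mm thick, enclosing a footprint 4380 mm (x) by 5290 mm (y) outside-to-outside, with no floor or roof. The front and back walls (the −y and +y sides) span the full width; the two side walls fit between them.


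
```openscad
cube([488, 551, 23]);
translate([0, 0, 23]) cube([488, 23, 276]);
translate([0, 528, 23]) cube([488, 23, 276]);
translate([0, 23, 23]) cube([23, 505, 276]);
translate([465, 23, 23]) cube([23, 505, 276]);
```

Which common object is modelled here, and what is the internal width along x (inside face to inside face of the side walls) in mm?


An open box. The internal width is 442 mm.

A 488×551 base slab with four walls standing on it — an open box. The base is 488 mm wide and the walls are 23 mm thick, so the internal width is 488 − 2 × 23 = 442 mm.


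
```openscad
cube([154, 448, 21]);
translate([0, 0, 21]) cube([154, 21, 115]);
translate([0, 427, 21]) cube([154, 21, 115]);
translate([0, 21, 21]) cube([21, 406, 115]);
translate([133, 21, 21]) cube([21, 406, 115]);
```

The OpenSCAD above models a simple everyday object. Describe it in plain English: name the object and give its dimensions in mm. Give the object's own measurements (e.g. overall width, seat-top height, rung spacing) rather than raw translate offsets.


An open-topped rectangular box: outside dimensions 154×448×136 mm, with a uniform wall and base thickness of 21 mm. The base is a full 154×448 slab on the floor; four walls sit on top of the base. The front and back walls (the −y and +y sides) span the full width; the two side walls fit between them.


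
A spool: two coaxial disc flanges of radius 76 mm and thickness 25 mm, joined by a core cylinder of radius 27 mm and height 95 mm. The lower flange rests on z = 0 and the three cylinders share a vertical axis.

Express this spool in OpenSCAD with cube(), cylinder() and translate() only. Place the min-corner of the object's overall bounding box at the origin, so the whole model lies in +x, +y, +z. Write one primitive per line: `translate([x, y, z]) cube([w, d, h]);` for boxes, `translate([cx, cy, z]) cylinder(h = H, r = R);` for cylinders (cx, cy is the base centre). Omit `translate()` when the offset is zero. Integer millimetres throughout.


translate([76, 76, 0]) cylinder(h = 25, r = 76);
translate([76, 76, 25]) cylinder(h = 95, r = 27);
translate([76, 76, 120]) cylinder(h = 25, r = 76);


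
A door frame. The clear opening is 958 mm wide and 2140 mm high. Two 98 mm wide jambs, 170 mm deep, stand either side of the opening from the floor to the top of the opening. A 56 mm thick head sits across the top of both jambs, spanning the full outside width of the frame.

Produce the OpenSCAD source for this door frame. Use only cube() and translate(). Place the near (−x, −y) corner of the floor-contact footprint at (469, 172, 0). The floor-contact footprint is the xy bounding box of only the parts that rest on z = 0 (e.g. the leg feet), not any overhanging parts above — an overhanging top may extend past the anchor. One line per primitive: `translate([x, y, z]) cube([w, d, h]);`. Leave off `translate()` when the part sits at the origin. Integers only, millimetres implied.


translate([469, 172, 0]) cube([98, 170, 2140]);
translate([1525, 172, 0]) cube([98, 170, 2140]);
translate([469, 172, 2140]) cube([1154, 170, 56]);


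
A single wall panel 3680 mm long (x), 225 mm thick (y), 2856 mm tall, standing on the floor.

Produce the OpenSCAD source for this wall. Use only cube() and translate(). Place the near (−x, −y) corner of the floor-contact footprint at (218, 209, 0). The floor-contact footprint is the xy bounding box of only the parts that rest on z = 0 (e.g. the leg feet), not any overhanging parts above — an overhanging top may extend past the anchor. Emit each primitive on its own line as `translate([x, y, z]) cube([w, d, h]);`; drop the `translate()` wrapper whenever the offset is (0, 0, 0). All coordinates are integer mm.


translate([218, 209, 0]) cube([3680, 225, 2856]);


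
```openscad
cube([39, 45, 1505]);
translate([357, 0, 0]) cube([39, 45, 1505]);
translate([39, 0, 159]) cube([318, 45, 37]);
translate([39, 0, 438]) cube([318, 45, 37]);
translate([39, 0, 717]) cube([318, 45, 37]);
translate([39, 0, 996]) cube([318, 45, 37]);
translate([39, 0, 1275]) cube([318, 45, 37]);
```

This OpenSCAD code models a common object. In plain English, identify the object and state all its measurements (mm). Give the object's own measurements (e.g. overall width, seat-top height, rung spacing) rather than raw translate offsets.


A straight ladder. Two 39×45 mm vertical rails, 1505 mm tall, stand 396 mm apart (outside-to-outside) with their front faces coplanar on the −y side. 5 rungs, each 45 mm deep and 37 mm tall, span between the inner faces of the rails, front faces flush with the rails. The lowest rung's underside is at z = 159 mm and rungs are spaced 279 mm apart (underside to underside).


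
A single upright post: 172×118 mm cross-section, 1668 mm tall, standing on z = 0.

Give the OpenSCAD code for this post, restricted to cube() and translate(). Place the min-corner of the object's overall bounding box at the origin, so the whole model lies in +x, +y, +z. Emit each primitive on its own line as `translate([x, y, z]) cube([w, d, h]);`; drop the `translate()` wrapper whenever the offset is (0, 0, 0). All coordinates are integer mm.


cube([172, 118, 1668]);


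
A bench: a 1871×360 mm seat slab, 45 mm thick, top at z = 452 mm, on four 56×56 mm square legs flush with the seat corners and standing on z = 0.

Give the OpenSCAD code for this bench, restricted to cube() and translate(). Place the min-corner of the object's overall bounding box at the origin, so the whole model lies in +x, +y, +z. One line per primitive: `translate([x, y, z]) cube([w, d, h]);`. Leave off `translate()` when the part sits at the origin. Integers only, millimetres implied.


translate([0, 0, 407]) cube([1871, 360, 45]);
cube([56, 56, 407]);
translate([0, 304, 0]) cube([56, 56, 407]);
translate([1815, 0, 0]) cube([56, 56, 407]);
translate([1815, 304, 0]) cube([56, 56, 407]);


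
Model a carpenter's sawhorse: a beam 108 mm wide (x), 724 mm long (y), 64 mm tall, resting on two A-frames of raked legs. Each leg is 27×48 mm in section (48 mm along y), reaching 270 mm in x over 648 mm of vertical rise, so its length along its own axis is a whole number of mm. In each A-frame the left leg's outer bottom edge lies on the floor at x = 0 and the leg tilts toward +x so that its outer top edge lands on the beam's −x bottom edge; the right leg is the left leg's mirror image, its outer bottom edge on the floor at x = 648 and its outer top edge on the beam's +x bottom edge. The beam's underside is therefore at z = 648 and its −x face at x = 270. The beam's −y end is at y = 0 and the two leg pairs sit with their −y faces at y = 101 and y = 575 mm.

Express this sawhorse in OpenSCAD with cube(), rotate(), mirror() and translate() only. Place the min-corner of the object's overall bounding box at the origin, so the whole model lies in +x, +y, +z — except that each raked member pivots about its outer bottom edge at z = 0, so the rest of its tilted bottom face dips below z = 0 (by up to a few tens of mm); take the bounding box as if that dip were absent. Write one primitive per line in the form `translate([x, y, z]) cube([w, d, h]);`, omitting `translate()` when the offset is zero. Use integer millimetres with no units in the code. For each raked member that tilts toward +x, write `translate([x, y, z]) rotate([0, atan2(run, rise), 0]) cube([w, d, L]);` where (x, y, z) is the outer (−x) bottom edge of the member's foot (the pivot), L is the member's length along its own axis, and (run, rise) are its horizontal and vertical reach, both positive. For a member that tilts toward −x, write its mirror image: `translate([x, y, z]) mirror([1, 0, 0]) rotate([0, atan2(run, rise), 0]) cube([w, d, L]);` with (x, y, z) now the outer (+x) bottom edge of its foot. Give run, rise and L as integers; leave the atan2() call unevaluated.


// leg length = √(270² + 648²) = 702
// right-leg outer foot x = 2·270 + 108 = 648
// beam min-corner = (270, 0, 648)
translate([270, 0, 648]) cube([108, 724, 64]);
translate([0, 101, 0]) rotate([0, atan2(270, 648), 0]) cube([27, 48, 702]);
translate([648, 101, 0]) mirror([1, 0, 0]) rotate([0, atan2(270, 648), 0]) cube([27, 48, 702]);
translate([0, 575, 0]) rotate([0, atan2(270, 648), 0]) cube([27, 48, 702]);
translate([648, 575, 0]) mirror([1, 0, 0]) rotate([0, atan2(270, 648), 0]) cube([27, 48, 702]);


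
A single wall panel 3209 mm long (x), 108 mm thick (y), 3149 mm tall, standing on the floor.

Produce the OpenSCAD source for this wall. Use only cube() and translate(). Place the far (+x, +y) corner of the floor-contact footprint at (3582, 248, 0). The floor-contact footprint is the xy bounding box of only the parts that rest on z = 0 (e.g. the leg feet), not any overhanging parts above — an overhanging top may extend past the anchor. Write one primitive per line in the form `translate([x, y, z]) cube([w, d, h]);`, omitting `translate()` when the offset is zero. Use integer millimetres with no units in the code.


translate([373, 140, 0]) cube([3209, 108, 3149]);


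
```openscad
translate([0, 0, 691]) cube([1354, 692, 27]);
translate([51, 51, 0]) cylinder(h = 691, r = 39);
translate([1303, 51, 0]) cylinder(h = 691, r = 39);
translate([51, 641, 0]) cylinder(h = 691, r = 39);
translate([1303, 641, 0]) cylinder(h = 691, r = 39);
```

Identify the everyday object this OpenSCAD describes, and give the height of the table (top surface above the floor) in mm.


A table. The table height is 718 mm.

A 1354×692×27 slab sits at z = 691 on four Ø78 mm round legs — a table. The top surface is at 691 + 27 = 718 mm.


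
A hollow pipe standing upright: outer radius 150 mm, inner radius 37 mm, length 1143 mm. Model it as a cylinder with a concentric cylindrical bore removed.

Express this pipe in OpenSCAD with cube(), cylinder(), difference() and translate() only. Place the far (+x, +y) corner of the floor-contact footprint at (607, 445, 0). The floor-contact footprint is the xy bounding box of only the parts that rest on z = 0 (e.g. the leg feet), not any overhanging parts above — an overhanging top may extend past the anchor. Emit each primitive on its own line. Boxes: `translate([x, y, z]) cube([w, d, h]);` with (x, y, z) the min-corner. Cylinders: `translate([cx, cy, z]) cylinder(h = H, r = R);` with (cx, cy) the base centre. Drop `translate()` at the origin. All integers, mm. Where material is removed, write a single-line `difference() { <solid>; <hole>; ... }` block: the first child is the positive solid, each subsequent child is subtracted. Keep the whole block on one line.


difference() { translate([457, 295, 0]) cylinder(h = 1143, r = 150); translate([457, 295, 0]) cylinder(h = 1143, r = 37); }


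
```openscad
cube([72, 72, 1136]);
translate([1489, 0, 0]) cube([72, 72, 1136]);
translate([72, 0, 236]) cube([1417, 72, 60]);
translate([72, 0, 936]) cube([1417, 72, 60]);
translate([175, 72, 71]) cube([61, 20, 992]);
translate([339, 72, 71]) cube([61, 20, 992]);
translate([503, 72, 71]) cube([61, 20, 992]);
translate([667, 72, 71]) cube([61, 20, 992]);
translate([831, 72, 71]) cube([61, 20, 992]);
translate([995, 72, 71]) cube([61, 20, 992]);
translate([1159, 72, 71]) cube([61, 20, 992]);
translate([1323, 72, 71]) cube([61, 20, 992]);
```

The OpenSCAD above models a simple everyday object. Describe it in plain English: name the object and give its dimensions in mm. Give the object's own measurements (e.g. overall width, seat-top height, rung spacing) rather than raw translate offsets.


A fence section. Two 72×72 mm posts, 1136 mm tall, stand on the floor with a clear span of 1417 mm between their inner faces. Two horizontal rails of 72×60 mm section span the gap between the posts with their undersides at z = 236 mm and z = 936 mm, flush with the posts' −y face. 8 pickets, each 61 mm wide, 20 mm thick and 992 mm tall, are fixed to the +y face of the rails with their bottoms at z = 71 mm, spaced across the span with a 103 mm gap after the −x post and between neighbouring pickets, with 105 mm left before the +x post.


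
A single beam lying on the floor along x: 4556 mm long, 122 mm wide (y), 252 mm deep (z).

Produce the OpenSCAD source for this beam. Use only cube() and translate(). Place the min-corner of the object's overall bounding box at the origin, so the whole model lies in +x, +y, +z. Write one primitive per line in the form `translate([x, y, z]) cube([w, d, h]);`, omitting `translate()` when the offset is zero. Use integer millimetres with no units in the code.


cube([4556, 122, 252]);


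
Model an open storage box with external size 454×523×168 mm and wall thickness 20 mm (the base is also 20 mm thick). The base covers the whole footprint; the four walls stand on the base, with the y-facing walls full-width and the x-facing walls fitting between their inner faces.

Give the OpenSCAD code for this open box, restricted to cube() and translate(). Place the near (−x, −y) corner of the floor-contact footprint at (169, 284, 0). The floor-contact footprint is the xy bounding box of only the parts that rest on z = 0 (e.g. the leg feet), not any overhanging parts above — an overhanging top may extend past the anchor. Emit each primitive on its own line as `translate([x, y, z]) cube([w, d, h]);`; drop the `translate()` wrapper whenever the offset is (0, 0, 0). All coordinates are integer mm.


translate([169, 284, 0]) cube([454, 523, 20]);
translate([169, 284, 20]) cube([454, 20, 148]);
translate([169, 787, 20]) cube([454, 20, 148]);
translate([169, 304, 20]) cube([20, 483, 148]);
translate([603, 304, 20]) cube([20, 483, 148]);


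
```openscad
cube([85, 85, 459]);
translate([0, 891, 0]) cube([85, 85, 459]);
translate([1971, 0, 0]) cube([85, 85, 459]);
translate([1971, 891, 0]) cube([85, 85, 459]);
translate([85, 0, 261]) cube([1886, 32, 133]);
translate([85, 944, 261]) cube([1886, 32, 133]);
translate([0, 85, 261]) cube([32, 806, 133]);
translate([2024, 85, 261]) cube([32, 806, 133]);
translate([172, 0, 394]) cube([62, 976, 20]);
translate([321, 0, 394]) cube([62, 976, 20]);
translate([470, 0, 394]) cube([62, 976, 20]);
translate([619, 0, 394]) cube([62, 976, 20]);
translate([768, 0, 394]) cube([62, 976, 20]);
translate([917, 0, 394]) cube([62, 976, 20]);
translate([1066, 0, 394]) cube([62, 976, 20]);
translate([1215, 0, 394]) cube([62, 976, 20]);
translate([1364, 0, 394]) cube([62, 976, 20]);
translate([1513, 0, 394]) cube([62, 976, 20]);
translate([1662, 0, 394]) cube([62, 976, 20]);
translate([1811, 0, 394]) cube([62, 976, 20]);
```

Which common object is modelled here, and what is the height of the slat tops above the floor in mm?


A bed frame. The slat-top height is 414 mm.

Four posts, four rails, and a row of slats — a bed frame. Slats sit on the rails at z = 261 + 133 = 394; with slat thickness 20, the top is 414 mm.


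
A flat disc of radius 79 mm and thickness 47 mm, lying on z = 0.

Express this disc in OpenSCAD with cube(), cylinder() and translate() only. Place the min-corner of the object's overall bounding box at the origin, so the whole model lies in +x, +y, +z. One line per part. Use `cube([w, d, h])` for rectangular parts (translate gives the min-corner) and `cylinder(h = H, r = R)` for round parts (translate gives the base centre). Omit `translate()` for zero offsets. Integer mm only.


translate([79, 79, 0]) cylinder(h = 47, r = 79);


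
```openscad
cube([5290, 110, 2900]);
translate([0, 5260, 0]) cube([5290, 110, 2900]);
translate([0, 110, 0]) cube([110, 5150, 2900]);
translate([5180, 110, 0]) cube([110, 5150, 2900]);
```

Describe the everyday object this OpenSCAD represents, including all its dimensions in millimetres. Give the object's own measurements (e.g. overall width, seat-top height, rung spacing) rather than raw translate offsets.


The wall frame of a small rectangular building: four walls, each 2900 mm tall and 110 mm thick, enclosing a footprint 5290 mm (x) by 5370 mm (y) outside-to-outside, with no floor or roof. The front and back walls (the −y and +y sides) span the full width; the two side walls fit between them.


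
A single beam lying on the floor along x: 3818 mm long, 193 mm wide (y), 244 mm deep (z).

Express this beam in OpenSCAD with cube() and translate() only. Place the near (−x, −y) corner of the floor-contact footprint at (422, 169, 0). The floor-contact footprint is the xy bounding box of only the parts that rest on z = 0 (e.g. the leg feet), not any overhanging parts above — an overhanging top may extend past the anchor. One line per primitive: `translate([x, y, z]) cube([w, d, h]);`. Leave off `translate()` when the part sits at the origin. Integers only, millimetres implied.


translate([422, 169, 0]) cube([3818, 193, 244]);


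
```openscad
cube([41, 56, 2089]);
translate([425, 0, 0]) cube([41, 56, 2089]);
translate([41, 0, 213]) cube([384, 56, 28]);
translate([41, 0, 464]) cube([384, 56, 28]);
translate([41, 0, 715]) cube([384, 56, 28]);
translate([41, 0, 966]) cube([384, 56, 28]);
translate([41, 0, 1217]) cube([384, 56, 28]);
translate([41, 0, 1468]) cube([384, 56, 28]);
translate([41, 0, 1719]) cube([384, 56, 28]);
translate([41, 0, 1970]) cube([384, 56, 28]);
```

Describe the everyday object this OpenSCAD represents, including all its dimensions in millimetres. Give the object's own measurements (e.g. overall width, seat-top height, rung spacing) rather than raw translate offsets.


A straight ladder. Two 41×56 mm vertical rails, 2089 mm tall, stand 466 mm apart (outside-to-outside) with their front faces coplanar on the −y side. 8 rungs, each 56 mm deep and 28 mm tall, span between the inner faces of the rails, front faces flush with the rails. The lowest rung's underside is at z = 213 mm and rungs are spaced 251 mm apart (underside to underside).


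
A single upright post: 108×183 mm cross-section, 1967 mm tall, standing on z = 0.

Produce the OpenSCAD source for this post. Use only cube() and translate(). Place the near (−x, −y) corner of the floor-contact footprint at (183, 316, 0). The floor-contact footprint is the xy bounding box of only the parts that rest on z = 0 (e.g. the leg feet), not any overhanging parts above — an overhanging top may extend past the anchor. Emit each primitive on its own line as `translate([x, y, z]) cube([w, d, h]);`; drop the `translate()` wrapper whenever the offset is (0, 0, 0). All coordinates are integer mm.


translate([183, 316, 0]) cube([108, 183, 1967]);


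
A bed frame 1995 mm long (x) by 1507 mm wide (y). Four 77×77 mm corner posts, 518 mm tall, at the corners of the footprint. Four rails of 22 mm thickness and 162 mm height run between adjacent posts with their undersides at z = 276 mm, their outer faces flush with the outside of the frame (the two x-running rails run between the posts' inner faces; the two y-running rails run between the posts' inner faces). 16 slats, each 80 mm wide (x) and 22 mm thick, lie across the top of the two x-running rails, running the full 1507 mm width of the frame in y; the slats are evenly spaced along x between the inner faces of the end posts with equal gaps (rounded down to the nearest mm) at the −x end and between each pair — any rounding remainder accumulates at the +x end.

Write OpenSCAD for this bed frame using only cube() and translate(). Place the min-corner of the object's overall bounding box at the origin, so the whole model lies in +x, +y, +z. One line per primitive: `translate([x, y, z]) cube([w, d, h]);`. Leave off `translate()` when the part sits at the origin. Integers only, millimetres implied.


// slat z = rail_z + rail_h = 276 + 162 = 438
// slat gap = ⌊(1841 − 16·80) / 17⌋ = 33
cube([77, 77, 518]);
translate([0, 1430, 0]) cube([77, 77, 518]);
translate([1918, 0, 0]) cube([77, 77, 518]);
translate([1918, 1430, 0]) cube([77, 77, 518]);
translate([77, 0, 276]) cube([1841, 22, 162]);
translate([77, 1485, 276]) cube([1841, 22, 162]);
translate([0, 77, 276]) cube([22, 1353, 162]);
translate([1973, 77, 276]) cube([22, 1353, 162]);
translate([110, 0, 438]) cube([80, 1507, 22]);
translate([223, 0, 438]) cube([80, 1507, 22]);
translate([336, 0, 438]) cube([80, 1507, 22]);
translate([449, 0, 438]) cube([80, 1507, 22]);
translate([562, 0, 438]) cube([80, 1507, 22]);
translate([675, 0, 438]) cube([80, 1507, 22]);
translate([788, 0, 438]) cube([80, 1507, 22]);
translate([901, 0, 438]) cube([80, 1507, 22]);
translate([1014, 0, 438]) cube([80, 1507, 22]);
translate([1127, 0, 438]) cube([80, 1507, 22]);
translate([1240, 0, 438]) cube([80, 1507, 22]);
translate([1353, 0, 438]) cube([80, 1507, 22]);
translate([1466, 0, 438]) cube([80, 1507, 22]);
translate([1579, 0, 438]) cube([80, 1507, 22]);
translate([1692, 0, 438]) cube([80, 1507, 22]);
translate([1805, 0, 438]) cube([80, 1507, 22]);


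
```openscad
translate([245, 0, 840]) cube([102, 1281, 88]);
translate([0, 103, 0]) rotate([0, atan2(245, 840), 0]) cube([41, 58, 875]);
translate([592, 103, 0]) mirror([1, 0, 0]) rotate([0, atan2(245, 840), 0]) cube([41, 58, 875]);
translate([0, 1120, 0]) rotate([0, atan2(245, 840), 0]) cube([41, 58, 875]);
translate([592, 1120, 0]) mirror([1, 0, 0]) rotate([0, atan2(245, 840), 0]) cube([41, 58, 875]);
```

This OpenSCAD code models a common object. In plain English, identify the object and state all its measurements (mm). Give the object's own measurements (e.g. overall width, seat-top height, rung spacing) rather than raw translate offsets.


A sawhorse. A 102×1281×88 mm beam (x, y, z) sits on two A-frame leg pairs. Each pair is two raked legs of 41×58 mm section (58 mm along y) splaying symmetrically in x. Each leg rises 840 mm vertically over 245 mm of horizontal reach and is 875 mm long along its own axis. Every leg's outer bottom edge rests on the floor and its outer top edge meets a bottom edge of the beam — the left legs (tilting toward +x) meet the beam's −x bottom edge, the right legs (their mirror images, tilting toward −x) meet its +x bottom edge — so the leg tops tuck under the beam, the beam's underside is 840 mm above the floor, and the feet are 592 mm apart outside-to-outside with the beam centred between them. The two leg pairs are set in 103 mm from either end of the beam.


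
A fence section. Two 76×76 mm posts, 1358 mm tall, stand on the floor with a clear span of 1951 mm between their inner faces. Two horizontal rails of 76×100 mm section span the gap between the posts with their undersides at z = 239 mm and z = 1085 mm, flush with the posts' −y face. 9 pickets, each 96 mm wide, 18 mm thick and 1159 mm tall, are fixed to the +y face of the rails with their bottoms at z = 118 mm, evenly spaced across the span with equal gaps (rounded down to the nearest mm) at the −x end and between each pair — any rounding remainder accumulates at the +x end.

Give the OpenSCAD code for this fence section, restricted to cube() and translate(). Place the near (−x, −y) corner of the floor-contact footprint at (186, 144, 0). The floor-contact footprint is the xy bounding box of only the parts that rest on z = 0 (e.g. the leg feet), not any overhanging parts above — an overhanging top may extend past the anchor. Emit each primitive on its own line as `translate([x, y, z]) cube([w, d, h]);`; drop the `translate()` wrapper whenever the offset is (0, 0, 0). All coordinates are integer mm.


translate([186, 144, 0]) cube([76, 76, 1358]);
translate([2213, 144, 0]) cube([76, 76, 1358]);
translate([262, 144, 239]) cube([1951, 76, 100]);
translate([262, 144, 1085]) cube([1951, 76, 100]);
translate([370, 220, 118]) cube([96, 18, 1159]);
translate([574, 220, 118]) cube([96, 18, 1159]);
translate([778, 220, 118]) cube([96, 18, 1159]);
translate([982, 220, 118]) cube([96, 18, 1159]);
translate([1186, 220, 118]) cube([96, 18, 1159]);
translate([1390, 220, 118]) cube([96, 18, 1159]);
translate([1594, 220, 118]) cube([96, 18, 1159]);
translate([1798, 220, 118]) cube([96, 18, 1159]);
translate([2002, 220, 118]) cube([96, 18, 1159]);


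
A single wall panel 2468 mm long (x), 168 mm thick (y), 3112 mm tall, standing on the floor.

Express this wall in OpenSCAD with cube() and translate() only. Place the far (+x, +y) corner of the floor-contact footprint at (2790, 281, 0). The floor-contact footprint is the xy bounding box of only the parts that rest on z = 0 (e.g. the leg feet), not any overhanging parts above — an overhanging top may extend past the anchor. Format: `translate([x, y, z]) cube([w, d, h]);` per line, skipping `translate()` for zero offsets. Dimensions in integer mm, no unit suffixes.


translate([322, 113, 0]) cube([2468, 168, 3112]);


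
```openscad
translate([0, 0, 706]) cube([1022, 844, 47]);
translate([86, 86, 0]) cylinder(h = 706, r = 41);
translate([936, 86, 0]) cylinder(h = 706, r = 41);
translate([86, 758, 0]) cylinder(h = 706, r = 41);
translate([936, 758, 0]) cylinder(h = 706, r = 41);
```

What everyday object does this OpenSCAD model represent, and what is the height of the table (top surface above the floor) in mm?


A table. The table height is 753 mm.

A 1022×844×47 slab sits at z = 706 on four Ø82 mm round legs — a table. The top surface is at 706 + 47 = 753 mm.


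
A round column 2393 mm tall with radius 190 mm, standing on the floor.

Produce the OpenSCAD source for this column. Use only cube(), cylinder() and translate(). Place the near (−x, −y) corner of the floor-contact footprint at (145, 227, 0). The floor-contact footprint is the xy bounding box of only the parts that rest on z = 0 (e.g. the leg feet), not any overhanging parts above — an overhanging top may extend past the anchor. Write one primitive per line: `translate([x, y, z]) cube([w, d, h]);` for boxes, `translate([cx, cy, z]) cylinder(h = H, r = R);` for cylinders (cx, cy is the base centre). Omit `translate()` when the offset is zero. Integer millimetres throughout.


translate([335, 417, 0]) cylinder(h = 2393, r = 190);


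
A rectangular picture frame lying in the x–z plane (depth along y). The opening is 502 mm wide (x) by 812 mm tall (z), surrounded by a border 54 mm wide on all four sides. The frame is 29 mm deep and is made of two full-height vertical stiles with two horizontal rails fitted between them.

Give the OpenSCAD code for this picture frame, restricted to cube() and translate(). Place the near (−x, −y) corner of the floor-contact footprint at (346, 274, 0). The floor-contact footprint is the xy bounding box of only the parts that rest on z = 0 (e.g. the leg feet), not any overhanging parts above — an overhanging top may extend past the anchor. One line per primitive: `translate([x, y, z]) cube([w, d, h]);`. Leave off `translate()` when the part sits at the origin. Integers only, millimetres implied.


translate([346, 274, 0]) cube([54, 29, 920]);
translate([902, 274, 0]) cube([54, 29, 920]);
translate([400, 274, 0]) cube([502, 29, 54]);
translate([400, 274, 866]) cube([502, 29, 54]);


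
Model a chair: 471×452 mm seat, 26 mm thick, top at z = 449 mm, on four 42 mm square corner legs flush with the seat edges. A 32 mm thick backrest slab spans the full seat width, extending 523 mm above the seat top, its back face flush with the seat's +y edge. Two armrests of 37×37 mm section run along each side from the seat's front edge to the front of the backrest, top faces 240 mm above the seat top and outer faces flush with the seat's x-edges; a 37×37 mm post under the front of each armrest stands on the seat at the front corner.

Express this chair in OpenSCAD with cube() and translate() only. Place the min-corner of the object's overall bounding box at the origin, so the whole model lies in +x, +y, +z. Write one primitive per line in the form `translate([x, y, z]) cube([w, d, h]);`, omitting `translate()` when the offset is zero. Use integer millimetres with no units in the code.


// leg_h = 449 - 26 = 423
// arm post h = 240 - 37 = 203
translate([0, 0, 423]) cube([471, 452, 26]);
cube([42, 42, 423]);
translate([429, 0, 0]) cube([42, 42, 423]);
translate([0, 410, 0]) cube([42, 42, 423]);
translate([429, 410, 0]) cube([42, 42, 423]);
translate([0, 420, 449]) cube([471, 32, 523]);
translate([0, 0, 652]) cube([37, 420, 37]);
translate([434, 0, 652]) cube([37, 420, 37]);
translate([0, 0, 449]) cube([37, 37, 203]);
translate([434, 0, 449]) cube([37, 37, 203]);


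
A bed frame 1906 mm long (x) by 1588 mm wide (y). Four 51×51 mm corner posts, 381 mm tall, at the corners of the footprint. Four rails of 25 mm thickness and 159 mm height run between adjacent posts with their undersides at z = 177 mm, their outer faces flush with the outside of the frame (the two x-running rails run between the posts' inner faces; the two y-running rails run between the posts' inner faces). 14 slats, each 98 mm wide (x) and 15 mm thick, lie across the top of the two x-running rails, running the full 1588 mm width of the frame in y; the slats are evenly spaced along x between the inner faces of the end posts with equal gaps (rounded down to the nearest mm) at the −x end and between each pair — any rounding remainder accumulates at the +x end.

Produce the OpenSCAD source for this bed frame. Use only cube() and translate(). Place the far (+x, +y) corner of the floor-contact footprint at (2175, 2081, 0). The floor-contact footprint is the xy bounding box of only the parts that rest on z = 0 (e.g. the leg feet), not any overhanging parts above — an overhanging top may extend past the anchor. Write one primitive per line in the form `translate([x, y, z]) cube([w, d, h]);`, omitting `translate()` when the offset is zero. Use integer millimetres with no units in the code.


// slat z = rail_z + rail_h = 177 + 159 = 336
// slat gap = ⌊(1804 − 14·98) / 15⌋ = 28
translate([269, 493, 0]) cube([51, 51, 381]);
translate([269, 2030, 0]) cube([51, 51, 381]);
translate([2124, 493, 0]) cube([51, 51, 381]);
translate([2124, 2030, 0]) cube([51, 51, 381]);
translate([320, 493, 177]) cube([1804, 25, 159]);
translate([320, 2056, 177]) cube([1804, 25, 159]);
translate([269, 544, 177]) cube([25, 1486, 159]);
translate([2150, 544, 177]) cube([25, 1486, 159]);
translate([348, 493, 336]) cube([98, 1588, 15]);
translate([474, 493, 336]) cube([98, 1588, 15]);
translate([600, 493, 336]) cube([98, 1588, 15]);
translate([726, 493, 336]) cube([98, 1588, 15]);
translate([852, 493, 336]) cube([98, 1588, 15]);
translate([978, 493, 336]) cube([98, 1588, 15]);
translate([1104, 493, 336]) cube([98, 1588, 15]);
translate([1230, 493, 336]) cube([98, 1588, 15]);
translate([1356, 493, 336]) cube([98, 1588, 15]);
translate([1482, 493, 336]) cube([98, 1588, 15]);
translate([1608, 493, 336]) cube([98, 1588, 15]);
translate([1734, 493, 336]) cube([98, 1588, 15]);
translate([1860, 493, 336]) cube([98, 1588, 15]);
translate([1986, 493, 336]) cube([98, 1588, 15]);


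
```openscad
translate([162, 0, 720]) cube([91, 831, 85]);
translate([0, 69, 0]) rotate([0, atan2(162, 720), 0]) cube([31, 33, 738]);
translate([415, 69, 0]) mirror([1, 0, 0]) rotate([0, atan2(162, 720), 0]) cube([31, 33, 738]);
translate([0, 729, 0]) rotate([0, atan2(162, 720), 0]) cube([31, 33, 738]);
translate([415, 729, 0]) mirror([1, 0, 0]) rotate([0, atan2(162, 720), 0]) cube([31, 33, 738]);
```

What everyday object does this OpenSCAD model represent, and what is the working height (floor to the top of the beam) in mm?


A sawhorse. The overall height is 805 mm.

A beam across two mirrored pairs of raked legs — a sawhorse. The beam's underside is at z = 720 (matching the legs' vertical rise in atan2(162, 720)) and the beam is 85 mm tall, so its top is at 720 + 85 = 805 mm. The raked legs top out at the beam's underside, so that is the highest point.


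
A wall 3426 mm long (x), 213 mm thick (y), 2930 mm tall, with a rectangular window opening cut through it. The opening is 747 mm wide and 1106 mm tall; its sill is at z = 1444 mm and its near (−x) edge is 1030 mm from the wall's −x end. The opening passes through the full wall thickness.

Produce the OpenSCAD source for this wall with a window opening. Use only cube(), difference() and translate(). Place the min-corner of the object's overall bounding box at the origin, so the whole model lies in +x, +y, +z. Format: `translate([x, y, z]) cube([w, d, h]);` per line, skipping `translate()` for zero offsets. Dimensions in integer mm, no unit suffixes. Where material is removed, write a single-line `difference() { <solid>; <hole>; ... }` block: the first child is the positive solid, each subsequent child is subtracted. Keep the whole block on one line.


difference() { cube([3426, 213, 2930]); translate([1030, 0, 1444]) cube([747, 213, 1106]); }


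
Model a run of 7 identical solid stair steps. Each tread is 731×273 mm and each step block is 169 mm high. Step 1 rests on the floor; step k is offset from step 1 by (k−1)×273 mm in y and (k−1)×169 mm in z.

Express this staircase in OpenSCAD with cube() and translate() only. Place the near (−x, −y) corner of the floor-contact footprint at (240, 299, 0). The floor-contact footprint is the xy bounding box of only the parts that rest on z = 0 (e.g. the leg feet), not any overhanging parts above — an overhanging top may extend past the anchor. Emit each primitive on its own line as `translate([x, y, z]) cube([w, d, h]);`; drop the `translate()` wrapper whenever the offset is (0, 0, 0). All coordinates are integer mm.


translate([240, 299, 0]) cube([731, 273, 169]);
translate([240, 572, 169]) cube([731, 273, 169]);
translate([240, 845, 338]) cube([731, 273, 169]);
translate([240, 1118, 507]) cube([731, 273, 169]);
translate([240, 1391, 676]) cube([731, 273, 169]);
translate([240, 1664, 845]) cube([731, 273, 169]);
translate([240, 1937, 1014]) cube([731, 273, 169]);


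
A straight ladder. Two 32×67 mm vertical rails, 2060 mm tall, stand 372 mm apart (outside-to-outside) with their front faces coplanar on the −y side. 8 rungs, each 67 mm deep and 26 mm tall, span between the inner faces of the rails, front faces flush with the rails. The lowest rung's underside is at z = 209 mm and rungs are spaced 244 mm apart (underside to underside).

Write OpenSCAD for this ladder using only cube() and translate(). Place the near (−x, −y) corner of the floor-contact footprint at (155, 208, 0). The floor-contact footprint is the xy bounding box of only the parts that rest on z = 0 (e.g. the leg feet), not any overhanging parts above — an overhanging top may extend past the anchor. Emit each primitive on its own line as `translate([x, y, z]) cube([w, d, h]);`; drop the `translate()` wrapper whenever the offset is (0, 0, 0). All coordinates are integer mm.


translate([155, 208, 0]) cube([32, 67, 2060]);
translate([495, 208, 0]) cube([32, 67, 2060]);
translate([187, 208, 209]) cube([308, 67, 26]);
translate([187, 208, 453]) cube([308, 67, 26]);
translate([187, 208, 697]) cube([308, 67, 26]);
translate([187, 208, 941]) cube([308, 67, 26]);
translate([187, 208, 1185]) cube([308, 67, 26]);
translate([187, 208, 1429]) cube([308, 67, 26]);
translate([187, 208, 1673]) cube([308, 67, 26]);
translate([187, 208, 1917]) cube([308, 67, 26]);
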